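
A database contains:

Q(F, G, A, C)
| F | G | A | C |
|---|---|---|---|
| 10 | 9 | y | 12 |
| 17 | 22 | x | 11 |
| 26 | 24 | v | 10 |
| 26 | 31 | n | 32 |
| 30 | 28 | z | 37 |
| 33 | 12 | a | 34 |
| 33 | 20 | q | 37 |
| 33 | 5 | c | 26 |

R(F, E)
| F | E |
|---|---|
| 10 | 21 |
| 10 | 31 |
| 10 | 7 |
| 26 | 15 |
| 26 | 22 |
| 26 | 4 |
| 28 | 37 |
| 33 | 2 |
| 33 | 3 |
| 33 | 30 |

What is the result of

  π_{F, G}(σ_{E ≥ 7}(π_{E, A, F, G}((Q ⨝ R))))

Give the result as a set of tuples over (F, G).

{(10, 9), (26, 24), (26, 31), (33, 12), (33, 20), (33, 5)}

Natural join on F: {(10, 9, y, 12, 21), (10, 9, y, 12, 31), (10, 9, y, 12, 7), (26, 24, v, 10, 15), (26, 24, v, 10, 22), (26, 24, v, 10, 4), (26, 31, n, 32, 15), (26, 31, n, 32, 22), (26, 31, n, 32, 4), (33, 12, a, 34, 2), (33, 12, a, 34, 3), (33, 12, a, 34, 30), (33, 20, q, 37, 2), (33, 20, q, 37, 3), (33, 20, q, 37, 30), (33, 5, c, 26, 2), (33, 5, c, 26, 3), (33, 5, c, 26, 30)}
π[E, A, F, G]: project onto (E, A, F, G) → {(15, n, 26, 31), (15, v, 26, 24), (2, a, 33, 12), (2, c, 33, 5), (2, q, 33, 20), (21, y, 10, 9), (22, n, 26, 31), (22, v, 26, 24), (3, a, 33, 12), (3, c, 33, 5), (3, q, 33, 20), (30, a, 33, 12), (30, c, 33, 5), (30, q, 33, 20), (31, y, 10, 9), (4, n, 26, 31), (4, v, 26, 24), (7, y, 10, 9)}
Apply σ_{E ≥ 7}; surviving tuples: {(15, n, 26, 31), (15, v, 26, 24), (21, y, 10, 9), (22, n, 26, 31), (22, v, 26, 24), (30, a, 33, 12), (30, c, 33, 5), (30, q, 33, 20), (31, y, 10, 9), (7, y, 10, 9)}
π[F, G]: project onto (F, G) (4 duplicate(s) eliminated) → {(10, 9), (26, 24), (26, 31), (33, 12), (33, 20), (33, 5)}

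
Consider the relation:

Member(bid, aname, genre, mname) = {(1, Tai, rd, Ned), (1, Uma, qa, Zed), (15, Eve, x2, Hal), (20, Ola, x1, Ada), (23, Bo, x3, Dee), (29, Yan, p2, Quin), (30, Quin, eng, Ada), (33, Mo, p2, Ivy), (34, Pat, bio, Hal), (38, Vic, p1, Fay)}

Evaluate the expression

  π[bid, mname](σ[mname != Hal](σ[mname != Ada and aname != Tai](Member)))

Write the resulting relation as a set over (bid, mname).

{(1, Zed), (23, Dee), (29, Quin), (33, Ivy), (38, Fay)}

σ[mname != Ada and aname != Tai]: keep tuples satisfying mname != Ada and aname != Tai → {(1, Uma, qa, Zed), (15, Eve, x2, Hal), (23, Bo, x3, Dee), (29, Yan, p2, Quin), (33, Mo, p2, Ivy), (34, Pat, bio, Hal), (38, Vic, p1, Fay)}
σ[mname != Hal]: keep tuples satisfying mname != Hal → {(1, Uma, qa, Zed), (23, Bo, x3, Dee), (29, Yan, p2, Quin), (33, Mo, p2, Ivy), (38, Vic, p1, Fay)}
Keep only column(s) bid, mname: {(1, Zed), (23, Dee), (29, Quin), (33, Ivy), (38, Fay)}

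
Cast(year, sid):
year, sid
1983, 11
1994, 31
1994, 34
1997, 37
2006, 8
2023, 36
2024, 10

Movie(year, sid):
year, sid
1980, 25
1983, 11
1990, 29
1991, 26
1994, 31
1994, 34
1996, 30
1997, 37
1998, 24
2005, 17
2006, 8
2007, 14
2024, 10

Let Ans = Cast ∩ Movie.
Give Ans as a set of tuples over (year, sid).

{(1983, 11), (1994, 31), (1994, 34), (1997, 37), (2006, 8), (2024, 10)}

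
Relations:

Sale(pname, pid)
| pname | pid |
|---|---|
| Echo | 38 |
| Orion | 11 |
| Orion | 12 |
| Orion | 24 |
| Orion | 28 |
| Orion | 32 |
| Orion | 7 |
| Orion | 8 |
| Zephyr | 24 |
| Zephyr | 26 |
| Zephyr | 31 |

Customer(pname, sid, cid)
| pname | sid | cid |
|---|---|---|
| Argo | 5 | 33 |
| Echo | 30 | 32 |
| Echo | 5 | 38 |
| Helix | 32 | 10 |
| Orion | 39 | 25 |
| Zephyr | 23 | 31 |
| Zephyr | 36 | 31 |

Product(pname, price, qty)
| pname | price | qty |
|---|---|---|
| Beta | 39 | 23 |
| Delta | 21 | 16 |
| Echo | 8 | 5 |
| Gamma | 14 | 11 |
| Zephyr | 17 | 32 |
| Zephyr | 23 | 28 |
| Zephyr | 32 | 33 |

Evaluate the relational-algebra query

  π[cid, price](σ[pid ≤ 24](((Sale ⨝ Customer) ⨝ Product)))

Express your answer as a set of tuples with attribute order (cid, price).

{(31, 17), (31, 23), (31, 32)}

Joining Sale and Customer on pname yields {(Echo, 38, 30, 32), (Echo, 38, 5, 38), (Orion, 11, 39, 25), (Orion, 12, 39, 25), (Orion, 24, 39, 25), (Orion, 28, 39, 25), (Orion, 32, 39, 25), (Orion, 7, 39, 25), (Orion, 8, 39, 25), (Zephyr, 24, 23, 31), (Zephyr, 24, 36, 31), (Zephyr, 26, 23, 31), (Zephyr, 26, 36, 31), (Zephyr, 31, 23, 31), (Zephyr, 31, 36, 31)}.
Joining (Sale ⨝ Customer) and Product on pname yields {(Echo, 38, 30, 32, 8, 5), (Echo, 38, 5, 38, 8, 5), (Zephyr, 24, 23, 31, 17, 32), (Zephyr, 24, 23, 31, 23, 28), (Zephyr, 24, 23, 31, 32, 33), (Zephyr, 24, 36, 31, 17, 32), (Zephyr, 24, 36, 31, 23, 28), (Zephyr, 24, 36, 31, 32, 33), (Zephyr, 26, 23, 31, 17, 32), (Zephyr, 26, 23, 31, 23, 28), (Zephyr, 26, 23, 31, 32, 33), (Zephyr, 26, 36, 31, 17, 32), (Zephyr, 26, 36, 31, 23, 28), (Zephyr, 26, 36, 31, 32, 33), (Zephyr, 31, 23, 31, 17, 32), (Zephyr, 31, 23, 31, 23, 28), (Zephyr, 31, 23, 31, 32, 33), (Zephyr, 31, 36, 31, 17, 32), (Zephyr, 31, 36, 31, 23, 28), (Zephyr, 31, 36, 31, 32, 33)}.
Apply σ_{pid ≤ 24}; surviving tuples: {(Zephyr, 24, 23, 31, 17, 32), (Zephyr, 24, 23, 31, 23, 28), (Zephyr, 24, 23, 31, 32, 33), (Zephyr, 24, 36, 31, 17, 32), (Zephyr, 24, 36, 31, 23, 28), (Zephyr, 24, 36, 31, 32, 33)}
Projecting to cid, price (3 duplicate(s) eliminated): {(31, 17), (31, 23), (31, 32)}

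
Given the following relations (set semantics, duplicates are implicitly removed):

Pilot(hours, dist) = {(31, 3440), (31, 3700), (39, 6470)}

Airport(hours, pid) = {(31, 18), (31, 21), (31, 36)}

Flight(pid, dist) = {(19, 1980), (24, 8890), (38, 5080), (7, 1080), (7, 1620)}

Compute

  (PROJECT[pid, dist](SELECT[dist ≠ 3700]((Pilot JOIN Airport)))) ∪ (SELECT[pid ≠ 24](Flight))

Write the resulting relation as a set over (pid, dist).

{(18, 3440), (19, 1980), (21, 3440), (36, 3440), (38, 5080), (7, 1080), (7, 1620)}

Natural join on hours: {(31, 3440, 18), (31, 3440, 21), (31, 3440, 36), (31, 3700, 18), (31, 3700, 21), (31, 3700, 36)}
Selection dist ≠ 3700: {(31, 3440, 18), (31, 3440, 21), (31, 3440, 36)}
π[pid, dist]: project onto (pid, dist) → {(18, 3440), (21, 3440), (36, 3440)}
Selection pid ≠ 24: {(19, 1980), (38, 5080), (7, 1080), (7, 1620)}
Taking the union: {(18, 3440), (19, 1980), (21, 3440), (36, 3440), (38, 5080), (7, 1080), (7, 1620)}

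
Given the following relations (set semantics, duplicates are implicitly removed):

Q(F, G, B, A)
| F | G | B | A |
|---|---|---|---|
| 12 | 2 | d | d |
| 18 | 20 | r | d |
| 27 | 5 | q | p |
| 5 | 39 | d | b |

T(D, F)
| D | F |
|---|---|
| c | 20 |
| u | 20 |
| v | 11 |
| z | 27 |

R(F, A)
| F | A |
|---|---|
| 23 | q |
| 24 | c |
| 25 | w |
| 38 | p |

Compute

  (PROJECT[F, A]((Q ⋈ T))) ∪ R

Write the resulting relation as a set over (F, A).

{(23, q), (24, c), (25, w), (27, p), (38, p)}

Natural join on F: {(27, 5, q, p, z)}
π_{F, A} gives {(27, p)}.
Union: {(27, p)} with {(23, q), (24, c), (25, w), (38, p)} → {(23, q), (24, c), (25, w), (27, p), (38, p)}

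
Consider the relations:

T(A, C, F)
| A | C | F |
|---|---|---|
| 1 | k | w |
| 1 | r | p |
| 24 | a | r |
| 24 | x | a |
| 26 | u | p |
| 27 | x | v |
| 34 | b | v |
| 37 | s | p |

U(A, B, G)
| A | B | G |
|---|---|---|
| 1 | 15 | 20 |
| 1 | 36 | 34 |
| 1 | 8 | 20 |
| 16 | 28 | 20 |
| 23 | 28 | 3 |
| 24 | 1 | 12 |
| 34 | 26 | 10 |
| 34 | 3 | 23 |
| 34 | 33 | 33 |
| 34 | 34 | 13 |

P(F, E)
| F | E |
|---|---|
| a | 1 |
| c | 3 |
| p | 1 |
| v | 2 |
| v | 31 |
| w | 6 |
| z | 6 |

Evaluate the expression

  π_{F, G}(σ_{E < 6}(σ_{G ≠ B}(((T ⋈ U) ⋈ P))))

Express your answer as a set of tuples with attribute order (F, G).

{(a, 12), (p, 20), (p, 34), (v, 10), (v, 13), (v, 23)}

T ⋈ U (natural join on A): {(1, k, w, 15, 20), (1, k, w, 36, 34), (1, k, w, 8, 20), (1, r, p, 15, 20), (1, r, p, 36, 34), (1, r, p, 8, 20), (24, a, r, 1, 12), (24, x, a, 1, 12), (34, b, v, 26, 10), (34, b, v, 3, 23), (34, b, v, 33, 33), (34, b, v, 34, 13)}
(T ⋈ U) ⋈ P (natural join on F): {(1, k, w, 15, 20, 6), (1, k, w, 36, 34, 6), (1, k, w, 8, 20, 6), (1, r, p, 15, 20, 1), (1, r, p, 36, 34, 1), (1, r, p, 8, 20, 1), (24, x, a, 1, 12, 1), (34, b, v, 26, 10, 2), (34, b, v, 26, 10, 31), (34, b, v, 3, 23, 2), (34, b, v, 3, 23, 31), (34, b, v, 33, 33, 2), (34, b, v, 33, 33, 31), (34, b, v, 34, 13, 2), (34, b, v, 34, 13, 31)}
Filtering on G ≠ B leaves {(1, k, w, 15, 20, 6), (1, k, w, 36, 34, 6), (1, k, w, 8, 20, 6), (1, r, p, 15, 20, 1), (1, r, p, 36, 34, 1), (1, r, p, 8, 20, 1), (24, x, a, 1, 12, 1), (34, b, v, 26, 10, 2), (34, b, v, 26, 10, 31), (34, b, v, 3, 23, 2), (34, b, v, 3, 23, 31), (34, b, v, 34, 13, 2), (34, b, v, 34, 13, 31)}.
Filtering on E < 6 leaves {(1, r, p, 15, 20, 1), (1, r, p, 36, 34, 1), (1, r, p, 8, 20, 1), (24, x, a, 1, 12, 1), (34, b, v, 26, 10, 2), (34, b, v, 3, 23, 2), (34, b, v, 34, 13, 2)}.
Projecting to F, G (1 duplicate(s) eliminated): {(a, 12), (p, 20), (p, 34), (v, 10), (v, 13), (v, 23)}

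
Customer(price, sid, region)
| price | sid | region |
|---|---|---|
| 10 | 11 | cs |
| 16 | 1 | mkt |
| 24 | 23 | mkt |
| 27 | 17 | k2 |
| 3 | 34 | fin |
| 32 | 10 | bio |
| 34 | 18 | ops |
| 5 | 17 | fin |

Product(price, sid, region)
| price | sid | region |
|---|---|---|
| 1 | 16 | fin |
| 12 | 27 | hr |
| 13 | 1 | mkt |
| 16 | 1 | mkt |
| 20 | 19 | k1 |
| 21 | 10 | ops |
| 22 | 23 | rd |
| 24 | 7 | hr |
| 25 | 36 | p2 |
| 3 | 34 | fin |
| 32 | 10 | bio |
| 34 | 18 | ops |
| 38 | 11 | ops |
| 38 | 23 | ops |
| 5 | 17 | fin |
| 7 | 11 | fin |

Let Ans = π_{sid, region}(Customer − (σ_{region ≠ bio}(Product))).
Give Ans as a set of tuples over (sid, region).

{(10, bio), (11, cs), (17, k2), (23, mkt)}

Selection region ≠ bio: {(1, 16, fin), (12, 27, hr), (13, 1, mkt), (16, 1, mkt), (20, 19, k1), (21, 10, ops), (22, 23, rd), (24, 7, hr), (25, 36, p2), (3, 34, fin), (34, 18, ops), (38, 11, ops), (38, 23, ops), (5, 17, fin), (7, 11, fin)}
Difference: {(10, 11, cs), (16, 1, mkt), (24, 23, mkt), (27, 17, k2), (3, 34, fin), (32, 10, bio), (34, 18, ops), (5, 17, fin)} with {(1, 16, fin), (12, 27, hr), (13, 1, mkt), (16, 1, mkt), (20, 19, k1), (21, 10, ops), (22, 23, rd), (24, 7, hr), (25, 36, p2), (3, 34, fin), (34, 18, ops), (38, 11, ops), (38, 23, ops), (5, 17, fin), (7, 11, fin)} → {(10, 11, cs), (24, 23, mkt), (27, 17, k2), (32, 10, bio)}
Projecting to sid, region: {(10, bio), (11, cs), (17, k2), (23, mkt)}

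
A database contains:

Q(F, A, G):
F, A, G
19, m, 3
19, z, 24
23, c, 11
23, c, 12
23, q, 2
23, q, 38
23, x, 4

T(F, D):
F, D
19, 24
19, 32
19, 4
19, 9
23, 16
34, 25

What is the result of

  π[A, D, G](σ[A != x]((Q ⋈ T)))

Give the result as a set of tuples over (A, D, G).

{(c, 16, 11), (c, 16, 12), (m, 24, 3), (m, 32, 3), (m, 4, 3), (m, 9, 3), (q, 16, 2), (q, 16, 38), (z, 24, 24), (z, 32, 24), (z, 4, 24), (z, 9, 24)}

Joining Q and T on F yields {(19, m, 3, 24), (19, m, 3, 32), (19, m, 3, 4), (19, m, 3, 9), (19, z, 24, 24), (19, z, 24, 32), (19, z, 24, 4), (19, z, 24, 9), (23, c, 11, 16), (23, c, 12, 16), (23, q, 2, 16), (23, q, 38, 16), (23, x, 4, 16)}.
Selection A != x: {(19, m, 3, 24), (19, m, 3, 32), (19, m, 3, 4), (19, m, 3, 9), (19, z, 24, 24), (19, z, 24, 32), (19, z, 24, 4), (19, z, 24, 9), (23, c, 11, 16), (23, c, 12, 16), (23, q, 2, 16), (23, q, 38, 16)}
π[A, D, G]: project onto (A, D, G) → {(c, 16, 11), (c, 16, 12), (m, 24, 3), (m, 32, 3), (m, 4, 3), (m, 9, 3), (q, 16, 2), (q, 16, 38), (z, 24, 24), (z, 32, 24), (z, 4, 24), (z, 9, 24)}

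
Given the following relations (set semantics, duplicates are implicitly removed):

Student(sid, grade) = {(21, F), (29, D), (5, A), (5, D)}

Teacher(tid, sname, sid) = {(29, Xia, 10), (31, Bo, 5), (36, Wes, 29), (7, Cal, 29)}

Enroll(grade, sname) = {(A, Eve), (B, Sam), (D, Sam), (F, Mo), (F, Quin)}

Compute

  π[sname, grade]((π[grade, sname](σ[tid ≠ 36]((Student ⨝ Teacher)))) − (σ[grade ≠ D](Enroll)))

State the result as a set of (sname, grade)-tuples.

{(Bo, A), (Bo, D), (Cal, D)}

Student ⋈ Teacher (natural join on sid): {(29, D, 36, Wes), (29, D, 7, Cal), (5, A, 31, Bo), (5, D, 31, Bo)}
σ[tid ≠ 36]: keep tuples satisfying tid ≠ 36 → {(29, D, 7, Cal), (5, A, 31, Bo), (5, D, 31, Bo)}
π[grade, sname]: project onto (grade, sname) → {(A, Bo), (D, Bo), (D, Cal)}
σ[grade ≠ D]: keep tuples satisfying grade ≠ D → {(A, Eve), (B, Sam), (F, Mo), (F, Quin)}
Set difference of the two operands is {(A, Bo), (D, Bo), (D, Cal)}.
π[sname, grade]: project onto (sname, grade) → {(Bo, A), (Bo, D), (Cal, D)}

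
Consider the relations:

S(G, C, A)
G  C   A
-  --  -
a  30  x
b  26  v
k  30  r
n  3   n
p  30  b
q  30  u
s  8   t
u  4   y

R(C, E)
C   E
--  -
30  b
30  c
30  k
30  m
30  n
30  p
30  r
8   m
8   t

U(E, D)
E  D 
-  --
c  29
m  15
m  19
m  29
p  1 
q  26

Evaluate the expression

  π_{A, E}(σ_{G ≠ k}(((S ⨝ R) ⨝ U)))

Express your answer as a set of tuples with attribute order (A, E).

Natural join on C: {(a, 30, x, b), (a, 30, x, c), (a, 30, x, k), (a, 30, x, m), (a, 30, x, n), (a, 30, x, p), (a, 30, x, r), (k, 30, r, b), (k, 30, r, c), (k, 30, r, k), (k, 30, r, m), (k, 30, r, n), (k, 30, r, p), (k, 30, r, r), (p, 30, b, b), (p, 30, b, c), (p, 30, b, k), (p, 30, b, m), (p, 30, b, n), (p, 30, b, p), (p, 30, b, r), (q, 30, u, b), (q, 30, u, c), (q, 30, u, k), (q, 30, u, m), (q, 30, u, n), (q, 30, u, p), (q, 30, u, r), (s, 8, t, m), (s, 8, t, t)}
Natural join on E: {(a, 30, x, c, 29), (a, 30, x, m, 15), (a, 30, x, m, 19), (a, 30, x, m, 29), (a, 30, x, p, 1), (k, 30, r, c, 29), (k, 30, r, m, 15), (k, 30, r, m, 19), (k, 30, r, m, 29), (k, 30, r, p, 1), (p, 30, b, c, 29), (p, 30, b, m, 15), (p, 30, b, m, 19), (p, 30, b, m, 29), (p, 30, b, p, 1), (q, 30, u, c, 29), (q, 30, u, m, 15), (q, 30, u, m, 19), (q, 30, u, m, 29), (q, 30, u, p, 1), (s, 8, t, m, 15), (s, 8, t, m, 19), (s, 8, t, m, 29)}
Apply σ_{G ≠ k}; surviving tuples: {(a, 30, x, c, 29), (a, 30, x, m, 15), (a, 30, x, m, 19), (a, 30, x, m, 29), (a, 30, x, p, 1), (p, 30, b, c, 29), (p, 30, b, m, 15), (p, 30, b, m, 19), (p, 30, b, m, 29), (p, 30, b, p, 1), (q, 30, u, c, 29), (q, 30, u, m, 15), (q, 30, u, m, 19), (q, 30, u, m, 29), (q, 30, u, p, 1), (s, 8, t, m, 15), (s, 8, t, m, 19), (s, 8, t, m, 29)}
Keep only column(s) A, E (8 duplicate(s) eliminated): {(b, c), (b, m), (b, p), (t, m), (u, c), (u, m), (u, p), (x, c), (x, m), (x, p)}

{(b, c), (b, m), (b, p), (t, m), (u, c), (u, m), (u, p), (x, c), (x, m), (x, p)}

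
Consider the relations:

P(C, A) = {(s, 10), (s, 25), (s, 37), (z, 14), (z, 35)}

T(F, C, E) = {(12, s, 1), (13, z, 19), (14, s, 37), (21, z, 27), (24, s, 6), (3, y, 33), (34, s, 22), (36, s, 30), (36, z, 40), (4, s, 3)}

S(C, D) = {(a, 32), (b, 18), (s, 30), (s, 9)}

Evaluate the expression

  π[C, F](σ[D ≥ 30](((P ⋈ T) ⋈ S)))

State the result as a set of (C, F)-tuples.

{(s, 12), (s, 14), (s, 24), (s, 34), (s, 36), (s, 4)}

Natural join on C: {(s, 10, 12, 1), (s, 10, 14, 37), (s, 10, 24, 6), (s, 10, 34, 22), (s, 10, 36, 30), (s, 10, 4, 3), (s, 25, 12, 1), (s, 25, 14, 37), (s, 25, 24, 6), (s, 25, 34, 22), (s, 25, 36, 30), (s, 25, 4, 3), (s, 37, 12, 1), (s, 37, 14, 37), (s, 37, 24, 6), (s, 37, 34, 22), (s, 37, 36, 30), (s, 37, 4, 3), (z, 14, 13, 19), (z, 14, 21, 27), (z, 14, 36, 40), (z, 35, 13, 19), (z, 35, 21, 27), (z, 35, 36, 40)}
Natural join on C: {(s, 10, 12, 1, 30), (s, 10, 12, 1, 9), (s, 10, 14, 37, 30), (s, 10, 14, 37, 9), (s, 10, 24, 6, 30), (s, 10, 24, 6, 9), (s, 10, 34, 22, 30), (s, 10, 34, 22, 9), (s, 10, 36, 30, 30), (s, 10, 36, 30, 9), (s, 10, 4, 3, 30), (s, 10, 4, 3, 9), (s, 25, 12, 1, 30), (s, 25, 12, 1, 9), (s, 25, 14, 37, 30), (s, 25, 14, 37, 9), (s, 25, 24, 6, 30), (s, 25, 24, 6, 9), (s, 25, 34, 22, 30), (s, 25, 34, 22, 9), (s, 25, 36, 30, 30), (s, 25, 36, 30, 9), (s, 25, 4, 3, 30), (s, 25, 4, 3, 9), (s, 37, 12, 1, 30), (s, 37, 12, 1, 9), (s, 37, 14, 37, 30), (s, 37, 14, 37, 9), (s, 37, 24, 6, 30), (s, 37, 24, 6, 9), (s, 37, 34, 22, 30), (s, 37, 34, 22, 9), (s, 37, 36, 30, 30), (s, 37, 36, 30, 9), (s, 37, 4, 3, 30), (s, 37, 4, 3, 9)}
Apply σ_{D ≥ 30}; surviving tuples: {(s, 10, 12, 1, 30), (s, 10, 14, 37, 30), (s, 10, 24, 6, 30), (s, 10, 34, 22, 30), (s, 10, 36, 30, 30), (s, 10, 4, 3, 30), (s, 25, 12, 1, 30), (s, 25, 14, 37, 30), (s, 25, 24, 6, 30), (s, 25, 34, 22, 30), (s, 25, 36, 30, 30), (s, 25, 4, 3, 30), (s, 37, 12, 1, 30), (s, 37, 14, 37, 30), (s, 37, 24, 6, 30), (s, 37, 34, 22, 30), (s, 37, 36, 30, 30), (s, 37, 4, 3, 30)}
Projecting to C, F (12 duplicate(s) eliminated): {(s, 12), (s, 14), (s, 24), (s, 34), (s, 36), (s, 4)}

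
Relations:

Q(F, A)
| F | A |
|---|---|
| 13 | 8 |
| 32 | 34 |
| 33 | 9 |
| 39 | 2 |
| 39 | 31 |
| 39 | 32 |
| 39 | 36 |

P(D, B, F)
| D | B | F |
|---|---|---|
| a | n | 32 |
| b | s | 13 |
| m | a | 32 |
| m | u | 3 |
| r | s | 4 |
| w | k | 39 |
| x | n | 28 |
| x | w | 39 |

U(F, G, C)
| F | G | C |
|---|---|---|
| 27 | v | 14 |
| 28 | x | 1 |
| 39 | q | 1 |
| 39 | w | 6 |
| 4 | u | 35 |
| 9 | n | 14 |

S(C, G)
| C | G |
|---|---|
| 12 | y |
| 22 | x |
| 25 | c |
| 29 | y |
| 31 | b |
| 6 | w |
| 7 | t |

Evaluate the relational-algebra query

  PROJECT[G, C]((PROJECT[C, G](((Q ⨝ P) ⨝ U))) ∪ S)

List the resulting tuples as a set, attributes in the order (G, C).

{(b, 31), (c, 25), (q, 1), (t, 7), (w, 6), (x, 22), (y, 12), (y, 29)}

Joining Q and P on F yields {(13, 8, b, s), (32, 34, a, n), (32, 34, m, a), (39, 2, w, k), (39, 2, x, w), (39, 31, w, k), (39, 31, x, w), (39, 32, w, k), (39, 32, x, w), (39, 36, w, k), (39, 36, x, w)}.
Joining (Q ⨝ P) and U on F yields {(39, 2, w, k, q, 1), (39, 2, w, k, w, 6), (39, 2, x, w, q, 1), (39, 2, x, w, w, 6), (39, 31, w, k, q, 1), (39, 31, w, k, w, 6), (39, 31, x, w, q, 1), (39, 31, x, w, w, 6), (39, 32, w, k, q, 1), (39, 32, w, k, w, 6), (39, 32, x, w, q, 1), (39, 32, x, w, w, 6), (39, 36, w, k, q, 1), (39, 36, w, k, w, 6), (39, 36, x, w, q, 1), (39, 36, x, w, w, 6)}.
π[C, G]: project onto (C, G) (14 duplicate(s) eliminated) → {(1, q), (6, w)}
Set union of the two operands is {(1, q), (12, y), (22, x), (25, c), (29, y), (31, b), (6, w), (7, t)}.
π[G, C]: project onto (G, C) → {(b, 31), (c, 25), (q, 1), (t, 7), (w, 6), (x, 22), (y, 12), (y, 29)}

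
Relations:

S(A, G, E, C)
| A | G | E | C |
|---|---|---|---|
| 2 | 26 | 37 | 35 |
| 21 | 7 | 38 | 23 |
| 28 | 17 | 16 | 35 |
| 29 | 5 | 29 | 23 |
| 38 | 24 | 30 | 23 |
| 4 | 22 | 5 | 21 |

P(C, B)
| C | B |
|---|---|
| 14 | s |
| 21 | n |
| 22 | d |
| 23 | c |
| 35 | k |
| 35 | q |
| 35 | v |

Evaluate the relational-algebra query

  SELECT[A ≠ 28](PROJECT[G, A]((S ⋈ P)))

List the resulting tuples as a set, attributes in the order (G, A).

{(22, 4), (24, 38), (26, 2), (5, 29), (7, 21)}

Natural join on C: {(2, 26, 37, 35, k), (2, 26, 37, 35, q), (2, 26, 37, 35, v), (21, 7, 38, 23, c), (28, 17, 16, 35, k), (28, 17, 16, 35, q), (28, 17, 16, 35, v), (29, 5, 29, 23, c), (38, 24, 30, 23, c), (4, 22, 5, 21, n)}
Projecting to G, A (4 duplicate(s) eliminated): {(17, 28), (22, 4), (24, 38), (26, 2), (5, 29), (7, 21)}
Apply σ_{A ≠ 28}; surviving tuples: {(22, 4), (24, 38), (26, 2), (5, 29), (7, 21)}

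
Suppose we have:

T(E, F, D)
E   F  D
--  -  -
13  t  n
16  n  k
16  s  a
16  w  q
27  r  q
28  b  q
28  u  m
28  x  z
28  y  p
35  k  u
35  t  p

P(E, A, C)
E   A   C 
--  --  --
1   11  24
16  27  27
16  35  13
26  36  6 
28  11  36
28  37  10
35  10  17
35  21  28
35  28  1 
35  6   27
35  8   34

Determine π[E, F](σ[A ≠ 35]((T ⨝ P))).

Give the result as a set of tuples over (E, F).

Natural join on E: {(16, n, k, 27, 27), (16, n, k, 35, 13), (16, s, a, 27, 27), (16, s, a, 35, 13), (16, w, q, 27, 27), (16, w, q, 35, 13), (28, b, q, 11, 36), (28, b, q, 37, 10), (28, u, m, 11, 36), (28, u, m, 37, 10), (28, x, z, 11, 36), (28, x, z, 37, 10), (28, y, p, 11, 36), (28, y, p, 37, 10), (35, k, u, 10, 17), (35, k, u, 21, 28), (35, k, u, 28, 1), (35, k, u, 6, 27), (35, k, u, 8, 34), (35, t, p, 10, 17), (35, t, p, 21, 28), (35, t, p, 28, 1), (35, t, p, 6, 27), (35, t, p, 8, 34)}
Apply σ_{A ≠ 35}; surviving tuples: {(16, n, k, 27, 27), (16, s, a, 27, 27), (16, w, q, 27, 27), (28, b, q, 11, 36), (28, b, q, 37, 10), (28, u, m, 11, 36), (28, u, m, 37, 10), (28, x, z, 11, 36), (28, x, z, 37, 10), (28, y, p, 11, 36), (28, y, p, 37, 10), (35, k, u, 10, 17), (35, k, u, 21, 28), (35, k, u, 28, 1), (35, k, u, 6, 27), (35, k, u, 8, 34), (35, t, p, 10, 17), (35, t, p, 21, 28), (35, t, p, 28, 1), (35, t, p, 6, 27), (35, t, p, 8, 34)}
π[E, F]: project onto (E, F) (12 duplicate(s) eliminated) → {(16, n), (16, s), (16, w), (28, b), (28, u), (28, x), (28, y), (35, k), (35, t)}

{(16, n), (16, s), (16, w), (28, b), (28, u), (28, x), (28, y), (35, k), (35, t)}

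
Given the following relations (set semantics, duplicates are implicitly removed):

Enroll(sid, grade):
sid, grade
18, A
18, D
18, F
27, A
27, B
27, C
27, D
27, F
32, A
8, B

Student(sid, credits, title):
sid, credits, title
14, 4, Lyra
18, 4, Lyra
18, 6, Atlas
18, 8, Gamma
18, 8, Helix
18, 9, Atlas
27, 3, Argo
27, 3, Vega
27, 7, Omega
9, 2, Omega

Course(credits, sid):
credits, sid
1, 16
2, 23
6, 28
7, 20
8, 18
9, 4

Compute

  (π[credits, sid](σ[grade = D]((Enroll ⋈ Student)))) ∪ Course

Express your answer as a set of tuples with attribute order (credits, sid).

Natural join on sid: {(18, A, 4, Lyra), (18, A, 6, Atlas), (18, A, 8, Gamma), (18, A, 8, Helix), (18, A, 9, Atlas), (18, D, 4, Lyra), (18, D, 6, Atlas), (18, D, 8, Gamma), (18, D, 8, Helix), (18, D, 9, Atlas), (18, F, 4, Lyra), (18, F, 6, Atlas), (18, F, 8, Gamma), (18, F, 8, Helix), (18, F, 9, Atlas), (27, A, 3, Argo), (27, A, 3, Vega), (27, A, 7, Omega), (27, B, 3, Argo), (27, B, 3, Vega), (27, B, 7, Omega), (27, C, 3, Argo), (27, C, 3, Vega), (27, C, 7, Omega), (27, D, 3, Argo), (27, D, 3, Vega), (27, D, 7, Omega), (27, F, 3, Argo), (27, F, 3, Vega), (27, F, 7, Omega)}
Filtering on grade = D leaves {(18, D, 4, Lyra), (18, D, 6, Atlas), (18, D, 8, Gamma), (18, D, 8, Helix), (18, D, 9, Atlas), (27, D, 3, Argo), (27, D, 3, Vega), (27, D, 7, Omega)}.
π_{credits, sid} gives {(3, 27), (4, 18), (6, 18), (7, 27), (8, 18), (9, 18)} (2 duplicate(s) eliminated).
Taking the union: {(1, 16), (2, 23), (3, 27), (4, 18), (6, 18), (6, 28), (7, 20), (7, 27), (8, 18), (9, 18), (9, 4)}

{(1, 16), (2, 23), (3, 27), (4, 18), (6, 18), (6, 28), (7, 20), (7, 27), (8, 18), (9, 18), (9, 4)}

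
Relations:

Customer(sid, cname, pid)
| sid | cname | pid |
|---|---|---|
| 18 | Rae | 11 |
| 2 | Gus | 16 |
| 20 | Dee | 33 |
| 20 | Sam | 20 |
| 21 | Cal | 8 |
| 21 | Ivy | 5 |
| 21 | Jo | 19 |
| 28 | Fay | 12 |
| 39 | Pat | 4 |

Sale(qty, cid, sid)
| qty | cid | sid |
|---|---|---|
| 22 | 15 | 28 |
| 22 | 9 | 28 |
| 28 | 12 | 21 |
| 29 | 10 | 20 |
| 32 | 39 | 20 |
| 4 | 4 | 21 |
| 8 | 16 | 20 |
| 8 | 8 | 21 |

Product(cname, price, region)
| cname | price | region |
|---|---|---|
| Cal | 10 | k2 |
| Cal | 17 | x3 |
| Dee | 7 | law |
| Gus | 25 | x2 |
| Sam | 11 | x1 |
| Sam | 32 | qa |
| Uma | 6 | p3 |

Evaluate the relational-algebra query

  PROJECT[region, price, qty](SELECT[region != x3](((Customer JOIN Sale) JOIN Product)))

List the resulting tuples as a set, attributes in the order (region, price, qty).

Joining Customer and Sale on sid yields {(20, Dee, 33, 29, 10), (20, Dee, 33, 32, 39), (20, Dee, 33, 8, 16), (20, Sam, 20, 29, 10), (20, Sam, 20, 32, 39), (20, Sam, 20, 8, 16), (21, Cal, 8, 28, 12), (21, Cal, 8, 4, 4), (21, Cal, 8, 8, 8), (21, Ivy, 5, 28, 12), (21, Ivy, 5, 4, 4), (21, Ivy, 5, 8, 8), (21, Jo, 19, 28, 12), (21, Jo, 19, 4, 4), (21, Jo, 19, 8, 8), (28, Fay, 12, 22, 15), (28, Fay, 12, 22, 9)}.
Joining (Customer JOIN Sale) and Product on cname yields {(20, Dee, 33, 29, 10, 7, law), (20, Dee, 33, 32, 39, 7, law), (20, Dee, 33, 8, 16, 7, law), (20, Sam, 20, 29, 10, 11, x1), (20, Sam, 20, 29, 10, 32, qa), (20, Sam, 20, 32, 39, 11, x1), (20, Sam, 20, 32, 39, 32, qa), (20, Sam, 20, 8, 16, 11, x1), (20, Sam, 20, 8, 16, 32, qa), (21, Cal, 8, 28, 12, 10, k2), (21, Cal, 8, 28, 12, 17, x3), (21, Cal, 8, 4, 4, 10, k2), (21, Cal, 8, 4, 4, 17, x3), (21, Cal, 8, 8, 8, 10, k2), (21, Cal, 8, 8, 8, 17, x3)}.
Filtering on region != x3 leaves {(20, Dee, 33, 29, 10, 7, law), (20, Dee, 33, 32, 39, 7, law), (20, Dee, 33, 8, 16, 7, law), (20, Sam, 20, 29, 10, 11, x1), (20, Sam, 20, 29, 10, 32, qa), (20, Sam, 20, 32, 39, 11, x1), (20, Sam, 20, 32, 39, 32, qa), (20, Sam, 20, 8, 16, 11, x1), (20, Sam, 20, 8, 16, 32, qa), (21, Cal, 8, 28, 12, 10, k2), (21, Cal, 8, 4, 4, 10, k2), (21, Cal, 8, 8, 8, 10, k2)}.
Projecting to region, price, qty: {(k2, 10, 28), (k2, 10, 4), (k2, 10, 8), (law, 7, 29), (law, 7, 32), (law, 7, 8), (qa, 32, 29), (qa, 32, 32), (qa, 32, 8), (x1, 11, 29), (x1, 11, 32), (x1, 11, 8)}

{(k2, 10, 28), (k2, 10, 4), (k2, 10, 8), (law, 7, 29), (law, 7, 32), (law, 7, 8), (qa, 32, 29), (qa, 32, 32), (qa, 32, 8), (x1, 11, 29), (x1, 11, 32), (x1, 11, 8)}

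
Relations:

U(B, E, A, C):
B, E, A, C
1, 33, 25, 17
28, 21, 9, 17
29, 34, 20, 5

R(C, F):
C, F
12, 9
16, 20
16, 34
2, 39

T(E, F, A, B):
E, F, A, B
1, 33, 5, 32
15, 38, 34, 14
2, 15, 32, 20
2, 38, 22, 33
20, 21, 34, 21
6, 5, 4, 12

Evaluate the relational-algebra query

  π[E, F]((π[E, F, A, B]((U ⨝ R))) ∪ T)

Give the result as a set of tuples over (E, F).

Joining U and R on C yields {}.
π_{E, F, A, B} gives {}.
Taking the union: {(1, 33, 5, 32), (15, 38, 34, 14), (2, 15, 32, 20), (2, 38, 22, 33), (20, 21, 34, 21), (6, 5, 4, 12)}
π_{E, F} gives {(1, 33), (15, 38), (2, 15), (2, 38), (20, 21), (6, 5)}.

{(1, 33), (15, 38), (2, 15), (2, 38), (20, 21), (6, 5)}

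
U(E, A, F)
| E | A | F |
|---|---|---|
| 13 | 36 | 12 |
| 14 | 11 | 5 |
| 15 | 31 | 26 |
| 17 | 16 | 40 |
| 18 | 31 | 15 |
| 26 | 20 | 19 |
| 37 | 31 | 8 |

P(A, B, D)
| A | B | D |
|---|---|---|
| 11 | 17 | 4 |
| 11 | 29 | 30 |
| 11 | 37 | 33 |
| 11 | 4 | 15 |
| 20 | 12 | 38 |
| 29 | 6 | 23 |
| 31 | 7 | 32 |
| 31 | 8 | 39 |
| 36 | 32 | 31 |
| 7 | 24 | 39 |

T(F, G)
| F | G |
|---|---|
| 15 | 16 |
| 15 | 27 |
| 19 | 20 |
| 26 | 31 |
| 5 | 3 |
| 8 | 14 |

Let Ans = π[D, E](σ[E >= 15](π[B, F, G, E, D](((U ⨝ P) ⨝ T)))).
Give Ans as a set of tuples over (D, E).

{(32, 15), (32, 18), (32, 37), (38, 26), (39, 15), (39, 18), (39, 37)}

Joining U and P on A yields {(13, 36, 12, 32, 31), (14, 11, 5, 17, 4), (14, 11, 5, 29, 30), (14, 11, 5, 37, 33), (14, 11, 5, 4, 15), (15, 31, 26, 7, 32), (15, 31, 26, 8, 39), (18, 31, 15, 7, 32), (18, 31, 15, 8, 39), (26, 20, 19, 12, 38), (37, 31, 8, 7, 32), (37, 31, 8, 8, 39)}.
Joining (U ⨝ P) and T on F yields {(14, 11, 5, 17, 4, 3), (14, 11, 5, 29, 30, 3), (14, 11, 5, 37, 33, 3), (14, 11, 5, 4, 15, 3), (15, 31, 26, 7, 32, 31), (15, 31, 26, 8, 39, 31), (18, 31, 15, 7, 32, 16), (18, 31, 15, 7, 32, 27), (18, 31, 15, 8, 39, 16), (18, 31, 15, 8, 39, 27), (26, 20, 19, 12, 38, 20), (37, 31, 8, 7, 32, 14), (37, 31, 8, 8, 39, 14)}.
Keep only column(s) B, F, G, E, D: {(12, 19, 20, 26, 38), (17, 5, 3, 14, 4), (29, 5, 3, 14, 30), (37, 5, 3, 14, 33), (4, 5, 3, 14, 15), (7, 15, 16, 18, 32), (7, 15, 27, 18, 32), (7, 26, 31, 15, 32), (7, 8, 14, 37, 32), (8, 15, 16, 18, 39), (8, 15, 27, 18, 39), (8, 26, 31, 15, 39), (8, 8, 14, 37, 39)}
Apply σ_{E >= 15}; surviving tuples: {(12, 19, 20, 26, 38), (7, 15, 16, 18, 32), (7, 15, 27, 18, 32), (7, 26, 31, 15, 32), (7, 8, 14, 37, 32), (8, 15, 16, 18, 39), (8, 15, 27, 18, 39), (8, 26, 31, 15, 39), (8, 8, 14, 37, 39)}
Keep only column(s) D, E (2 duplicate(s) eliminated): {(32, 15), (32, 18), (32, 37), (38, 26), (39, 15), (39, 18), (39, 37)}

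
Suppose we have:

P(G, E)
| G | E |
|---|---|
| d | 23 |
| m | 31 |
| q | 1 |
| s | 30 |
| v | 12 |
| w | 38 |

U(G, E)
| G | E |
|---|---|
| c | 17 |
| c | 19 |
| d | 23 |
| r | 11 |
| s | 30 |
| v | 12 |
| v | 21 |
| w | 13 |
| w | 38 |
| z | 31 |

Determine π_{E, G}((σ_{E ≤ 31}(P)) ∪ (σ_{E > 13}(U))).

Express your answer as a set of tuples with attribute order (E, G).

{(1, q), (12, v), (17, c), (19, c), (21, v), (23, d), (30, s), (31, m), (31, z), (38, w)}

σ[E ≤ 31]: keep tuples satisfying E ≤ 31 → {(d, 23), (m, 31), (q, 1), (s, 30), (v, 12)}
σ[E > 13]: keep tuples satisfying E > 13 → {(c, 17), (c, 19), (d, 23), (s, 30), (v, 21), (w, 38), (z, 31)}
Set union of the two operands is {(c, 17), (c, 19), (d, 23), (m, 31), (q, 1), (s, 30), (v, 12), (v, 21), (w, 38), (z, 31)}.
π_{E, G} gives {(1, q), (12, v), (17, c), (19, c), (21, v), (23, d), (30, s), (31, m), (31, z), (38, w)}.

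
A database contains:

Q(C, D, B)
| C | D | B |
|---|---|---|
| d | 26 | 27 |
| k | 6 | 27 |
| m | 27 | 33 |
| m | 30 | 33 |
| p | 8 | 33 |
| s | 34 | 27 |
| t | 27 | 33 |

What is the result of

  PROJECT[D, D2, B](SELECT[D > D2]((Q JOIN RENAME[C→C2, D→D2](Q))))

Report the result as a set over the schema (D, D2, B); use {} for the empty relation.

{(26, 6, 27), (27, 8, 33), (30, 27, 33), (30, 8, 33), (34, 26, 27), (34, 6, 27)}

ρ[C→C2, D→D2]: schema becomes (C2, D2, B); tuples unchanged.
Natural join on B: {(d, 26, 27, d, 26), (d, 26, 27, k, 6), (d, 26, 27, s, 34), (k, 6, 27, d, 26), (k, 6, 27, k, 6), (k, 6, 27, s, 34), (m, 27, 33, m, 27), (m, 27, 33, m, 30), (m, 27, 33, p, 8), (m, 27, 33, t, 27), (m, 30, 33, m, 27), (m, 30, 33, m, 30), (m, 30, 33, p, 8), (m, 30, 33, t, 27), (p, 8, 33, m, 27), (p, 8, 33, m, 30), (p, 8, 33, p, 8), (p, 8, 33, t, 27), (s, 34, 27, d, 26), (s, 34, 27, k, 6), (s, 34, 27, s, 34), (t, 27, 33, m, 27), (t, 27, 33, m, 30), (t, 27, 33, p, 8), (t, 27, 33, t, 27)}
Selection D > D2: {(d, 26, 27, k, 6), (m, 27, 33, p, 8), (m, 30, 33, m, 27), (m, 30, 33, p, 8), (m, 30, 33, t, 27), (s, 34, 27, d, 26), (s, 34, 27, k, 6), (t, 27, 33, p, 8)}
π[D, D2, B]: project onto (D, D2, B) (2 duplicate(s) eliminated) → {(26, 6, 27), (27, 8, 33), (30, 27, 33), (30, 8, 33), (34, 26, 27), (34, 6, 27)}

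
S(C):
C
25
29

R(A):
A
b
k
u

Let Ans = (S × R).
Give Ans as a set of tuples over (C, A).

{(25, b), (25, k), (25, u), (29, b), (29, k), (29, u)}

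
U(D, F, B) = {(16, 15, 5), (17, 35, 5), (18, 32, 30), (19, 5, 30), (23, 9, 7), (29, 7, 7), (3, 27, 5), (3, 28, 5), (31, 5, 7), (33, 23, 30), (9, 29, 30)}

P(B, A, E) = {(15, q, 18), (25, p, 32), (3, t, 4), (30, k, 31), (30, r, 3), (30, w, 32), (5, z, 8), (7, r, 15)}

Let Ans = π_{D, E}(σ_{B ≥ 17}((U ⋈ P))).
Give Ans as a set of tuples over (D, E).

U ⋈ P (natural join on B): {(16, 15, 5, z, 8), (17, 35, 5, z, 8), (18, 32, 30, k, 31), (18, 32, 30, r, 3), (18, 32, 30, w, 32), (19, 5, 30, k, 31), (19, 5, 30, r, 3), (19, 5, 30, w, 32), (23, 9, 7, r, 15), (29, 7, 7, r, 15), (3, 27, 5, z, 8), (3, 28, 5, z, 8), (31, 5, 7, r, 15), (33, 23, 30, k, 31), (33, 23, 30, r, 3), (33, 23, 30, w, 32), (9, 29, 30, k, 31), (9, 29, 30, r, 3), (9, 29, 30, w, 32)}
Filtering on B ≥ 17 leaves {(18, 32, 30, k, 31), (18, 32, 30, r, 3), (18, 32, 30, w, 32), (19, 5, 30, k, 31), (19, 5, 30, r, 3), (19, 5, 30, w, 32), (33, 23, 30, k, 31), (33, 23, 30, r, 3), (33, 23, 30, w, 32), (9, 29, 30, k, 31), (9, 29, 30, r, 3), (9, 29, 30, w, 32)}.
Projecting to D, E: {(18, 3), (18, 31), (18, 32), (19, 3), (19, 31), (19, 32), (33, 3), (33, 31), (33, 32), (9, 3), (9, 31), (9, 32)}

{(18, 3), (18, 31), (18, 32), (19, 3), (19, 31), (19, 32), (33, 3), (33, 31), (33, 32), (9, 3), (9, 31), (9, 32)}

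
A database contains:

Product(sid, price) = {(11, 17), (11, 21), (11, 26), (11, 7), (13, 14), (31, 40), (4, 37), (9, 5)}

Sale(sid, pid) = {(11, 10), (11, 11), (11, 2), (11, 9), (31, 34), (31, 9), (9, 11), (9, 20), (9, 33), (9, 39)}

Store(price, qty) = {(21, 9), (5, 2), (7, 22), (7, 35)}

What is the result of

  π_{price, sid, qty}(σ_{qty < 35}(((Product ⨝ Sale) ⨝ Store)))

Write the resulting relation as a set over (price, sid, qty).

{(21, 11, 9), (5, 9, 2), (7, 11, 22)}

Joining Product and Sale on sid yields {(11, 17, 10), (11, 17, 11), (11, 17, 2), (11, 17, 9), (11, 21, 10), (11, 21, 11), (11, 21, 2), (11, 21, 9), (11, 26, 10), (11, 26, 11), (11, 26, 2), (11, 26, 9), (11, 7, 10), (11, 7, 11), (11, 7, 2), (11, 7, 9), (31, 40, 34), (31, 40, 9), (9, 5, 11), (9, 5, 20), (9, 5, 33), (9, 5, 39)}.
Joining (Product ⨝ Sale) and Store on price yields {(11, 21, 10, 9), (11, 21, 11, 9), (11, 21, 2, 9), (11, 21, 9, 9), (11, 7, 10, 22), (11, 7, 10, 35), (11, 7, 11, 22), (11, 7, 11, 35), (11, 7, 2, 22), (11, 7, 2, 35), (11, 7, 9, 22), (11, 7, 9, 35), (9, 5, 11, 2), (9, 5, 20, 2), (9, 5, 33, 2), (9, 5, 39, 2)}.
σ[qty < 35]: keep tuples satisfying qty < 35 → {(11, 21, 10, 9), (11, 21, 11, 9), (11, 21, 2, 9), (11, 21, 9, 9), (11, 7, 10, 22), (11, 7, 11, 22), (11, 7, 2, 22), (11, 7, 9, 22), (9, 5, 11, 2), (9, 5, 20, 2), (9, 5, 33, 2), (9, 5, 39, 2)}
π[price, sid, qty]: project onto (price, sid, qty) (9 duplicate(s) eliminated) → {(21, 11, 9), (5, 9, 2), (7, 11, 22)}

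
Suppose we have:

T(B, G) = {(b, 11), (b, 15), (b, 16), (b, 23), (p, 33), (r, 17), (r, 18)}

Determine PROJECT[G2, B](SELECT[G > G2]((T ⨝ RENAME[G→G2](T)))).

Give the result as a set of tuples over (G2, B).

{(11, b), (15, b), (16, b), (17, r)}

ρ[G→G2]: schema becomes (B, G2); tuples unchanged.
Natural join on B: {(b, 11, 11), (b, 11, 15), (b, 11, 16), (b, 11, 23), (b, 15, 11), (b, 15, 15), (b, 15, 16), (b, 15, 23), (b, 16, 11), (b, 16, 15), (b, 16, 16), (b, 16, 23), (b, 23, 11), (b, 23, 15), (b, 23, 16), (b, 23, 23), (p, 33, 33), (r, 17, 17), (r, 17, 18), (r, 18, 17), (r, 18, 18)}
Selection G > G2: {(b, 15, 11), (b, 16, 11), (b, 16, 15), (b, 23, 11), (b, 23, 15), (b, 23, 16), (r, 18, 17)}
π_{G2, B} gives {(11, b), (15, b), (16, b), (17, r)} (3 duplicate(s) eliminated).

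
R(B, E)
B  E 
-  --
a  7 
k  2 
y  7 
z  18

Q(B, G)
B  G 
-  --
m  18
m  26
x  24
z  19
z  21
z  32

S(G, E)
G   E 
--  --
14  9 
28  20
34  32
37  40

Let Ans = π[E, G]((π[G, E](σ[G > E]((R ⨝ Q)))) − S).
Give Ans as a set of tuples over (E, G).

Joining R and Q on B yields {(z, 18, 19), (z, 18, 21), (z, 18, 32)}.
σ[G > E]: keep tuples satisfying G > E → {(z, 18, 19), (z, 18, 21), (z, 18, 32)}
Keep only column(s) G, E: {(19, 18), (21, 18), (32, 18)}
Difference: {(19, 18), (21, 18), (32, 18)} with {(14, 9), (28, 20), (34, 32), (37, 40)} → {(19, 18), (21, 18), (32, 18)}
Keep only column(s) E, G: {(18, 19), (18, 21), (18, 32)}

{(18, 19), (18, 21), (18, 32)}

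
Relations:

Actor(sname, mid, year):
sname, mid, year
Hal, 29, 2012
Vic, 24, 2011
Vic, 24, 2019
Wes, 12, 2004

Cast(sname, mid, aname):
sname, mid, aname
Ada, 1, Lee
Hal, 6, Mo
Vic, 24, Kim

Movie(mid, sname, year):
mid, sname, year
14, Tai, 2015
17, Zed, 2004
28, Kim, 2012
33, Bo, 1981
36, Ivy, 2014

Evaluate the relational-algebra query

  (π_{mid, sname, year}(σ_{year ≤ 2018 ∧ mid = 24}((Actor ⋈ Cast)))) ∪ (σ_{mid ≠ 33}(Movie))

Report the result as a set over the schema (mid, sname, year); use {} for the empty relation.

Natural join on sname, mid: {(Vic, 24, 2011, Kim), (Vic, 24, 2019, Kim)}
σ[year ≤ 2018 ∧ mid = 24]: keep tuples satisfying year ≤ 2018 ∧ mid = 24 → {(Vic, 24, 2011, Kim)}
Projecting to mid, sname, year: {(24, Vic, 2011)}
σ[mid ≠ 33]: keep tuples satisfying mid ≠ 33 → {(14, Tai, 2015), (17, Zed, 2004), (28, Kim, 2012), (36, Ivy, 2014)}
Set union of the two operands is {(14, Tai, 2015), (17, Zed, 2004), (24, Vic, 2011), (28, Kim, 2012), (36, Ivy, 2014)}.

{(14, Tai, 2015), (17, Zed, 2004), (24, Vic, 2011), (28, Kim, 2012), (36, Ivy, 2014)}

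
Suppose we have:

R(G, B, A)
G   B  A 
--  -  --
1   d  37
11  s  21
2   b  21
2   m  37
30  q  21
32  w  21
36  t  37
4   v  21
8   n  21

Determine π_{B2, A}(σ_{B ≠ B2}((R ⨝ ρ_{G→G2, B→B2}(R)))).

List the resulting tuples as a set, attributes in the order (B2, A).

{(b, 21), (d, 37), (m, 37), (n, 21), (q, 21), (s, 21), (t, 37), (v, 21), (w, 21)}

ρ[G→G2, B→B2]: schema becomes (G2, B2, A); tuples unchanged.
Joining R and ρ_{G→G2, B→B2}(R) on A yields {(1, d, 37, 1, d), (1, d, 37, 2, m), (1, d, 37, 36, t), (11, s, 21, 11, s), (11, s, 21, 2, b), (11, s, 21, 30, q), (11, s, 21, 32, w), (11, s, 21, 4, v), (11, s, 21, 8, n), (2, b, 21, 11, s), (2, b, 21, 2, b), (2, b, 21, 30, q), (2, b, 21, 32, w), (2, b, 21, 4, v), (2, b, 21, 8, n), (2, m, 37, 1, d), (2, m, 37, 2, m), (2, m, 37, 36, t), (30, q, 21, 11, s), (30, q, 21, 2, b), (30, q, 21, 30, q), (30, q, 21, 32, w), (30, q, 21, 4, v), (30, q, 21, 8, n), (32, w, 21, 11, s), (32, w, 21, 2, b), (32, w, 21, 30, q), (32, w, 21, 32, w), (32, w, 21, 4, v), (32, w, 21, 8, n), (36, t, 37, 1, d), (36, t, 37, 2, m), (36, t, 37, 36, t), (4, v, 21, 11, s), (4, v, 21, 2, b), (4, v, 21, 30, q), (4, v, 21, 32, w), (4, v, 21, 4, v), (4, v, 21, 8, n), (8, n, 21, 11, s), (8, n, 21, 2, b), (8, n, 21, 30, q), (8, n, 21, 32, w), (8, n, 21, 4, v), (8, n, 21, 8, n)}.
Filtering on B ≠ B2 leaves {(1, d, 37, 2, m), (1, d, 37, 36, t), (11, s, 21, 2, b), (11, s, 21, 30, q), (11, s, 21, 32, w), (11, s, 21, 4, v), (11, s, 21, 8, n), (2, b, 21, 11, s), (2, b, 21, 30, q), (2, b, 21, 32, w), (2, b, 21, 4, v), (2, b, 21, 8, n), (2, m, 37, 1, d), (2, m, 37, 36, t), (30, q, 21, 11, s), (30, q, 21, 2, b), (30, q, 21, 32, w), (30, q, 21, 4, v), (30, q, 21, 8, n), (32, w, 21, 11, s), (32, w, 21, 2, b), (32, w, 21, 30, q), (32, w, 21, 4, v), (32, w, 21, 8, n), (36, t, 37, 1, d), (36, t, 37, 2, m), (4, v, 21, 11, s), (4, v, 21, 2, b), (4, v, 21, 30, q), (4, v, 21, 32, w), (4, v, 21, 8, n), (8, n, 21, 11, s), (8, n, 21, 2, b), (8, n, 21, 30, q), (8, n, 21, 32, w), (8, n, 21, 4, v)}.
Projecting to B2, A (27 duplicate(s) eliminated): {(b, 21), (d, 37), (m, 37), (n, 21), (q, 21), (s, 21), (t, 37), (v, 21), (w, 21)}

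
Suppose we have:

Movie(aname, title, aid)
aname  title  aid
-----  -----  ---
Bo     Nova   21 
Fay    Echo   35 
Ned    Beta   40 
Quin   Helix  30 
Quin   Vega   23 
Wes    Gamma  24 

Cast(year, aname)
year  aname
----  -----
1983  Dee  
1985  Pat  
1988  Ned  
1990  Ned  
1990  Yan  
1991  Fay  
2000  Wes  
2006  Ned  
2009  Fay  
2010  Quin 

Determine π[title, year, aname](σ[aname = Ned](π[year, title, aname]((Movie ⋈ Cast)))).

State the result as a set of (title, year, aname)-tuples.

{(Beta, 1988, Ned), (Beta, 1990, Ned), (Beta, 2006, Ned)}

Movie ⋈ Cast (natural join on aname): {(Fay, Echo, 35, 1991), (Fay, Echo, 35, 2009), (Ned, Beta, 40, 1988), (Ned, Beta, 40, 1990), (Ned, Beta, 40, 2006), (Quin, Helix, 30, 2010), (Quin, Vega, 23, 2010), (Wes, Gamma, 24, 2000)}
π_{year, title, aname} gives {(1988, Beta, Ned), (1990, Beta, Ned), (1991, Echo, Fay), (2000, Gamma, Wes), (2006, Beta, Ned), (2009, Echo, Fay), (2010, Helix, Quin), (2010, Vega, Quin)}.
σ[aname = Ned]: keep tuples satisfying aname = Ned → {(1988, Beta, Ned), (1990, Beta, Ned), (2006, Beta, Ned)}
π_{title, year, aname} gives {(Beta, 1988, Ned), (Beta, 1990, Ned), (Beta, 2006, Ned)}.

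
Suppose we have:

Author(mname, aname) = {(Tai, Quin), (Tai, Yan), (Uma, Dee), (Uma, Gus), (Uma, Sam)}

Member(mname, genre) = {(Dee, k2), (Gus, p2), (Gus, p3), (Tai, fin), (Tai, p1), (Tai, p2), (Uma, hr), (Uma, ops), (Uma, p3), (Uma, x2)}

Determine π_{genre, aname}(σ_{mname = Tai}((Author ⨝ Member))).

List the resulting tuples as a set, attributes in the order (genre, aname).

{(fin, Quin), (fin, Yan), (p1, Quin), (p1, Yan), (p2, Quin), (p2, Yan)}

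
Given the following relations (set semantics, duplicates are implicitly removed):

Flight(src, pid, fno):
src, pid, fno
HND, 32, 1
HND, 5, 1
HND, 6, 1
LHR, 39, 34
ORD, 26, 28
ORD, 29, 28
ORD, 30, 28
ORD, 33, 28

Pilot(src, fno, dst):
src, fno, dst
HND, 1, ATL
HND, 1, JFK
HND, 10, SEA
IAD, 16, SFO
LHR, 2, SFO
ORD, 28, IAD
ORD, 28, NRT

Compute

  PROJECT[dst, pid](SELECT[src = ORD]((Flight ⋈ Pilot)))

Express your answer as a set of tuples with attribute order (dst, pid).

{(IAD, 26), (IAD, 29), (IAD, 30), (IAD, 33), (NRT, 26), (NRT, 29), (NRT, 30), (NRT, 33)}

Flight ⋈ Pilot (natural join on src, fno): {(HND, 32, 1, ATL), (HND, 32, 1, JFK), (HND, 5, 1, ATL), (HND, 5, 1, JFK), (HND, 6, 1, ATL), (HND, 6, 1, JFK), (ORD, 26, 28, IAD), (ORD, 26, 28, NRT), (ORD, 29, 28, IAD), (ORD, 29, 28, NRT), (ORD, 30, 28, IAD), (ORD, 30, 28, NRT), (ORD, 33, 28, IAD), (ORD, 33, 28, NRT)}
σ[src = ORD]: keep tuples satisfying src = ORD → {(ORD, 26, 28, IAD), (ORD, 26, 28, NRT), (ORD, 29, 28, IAD), (ORD, 29, 28, NRT), (ORD, 30, 28, IAD), (ORD, 30, 28, NRT), (ORD, 33, 28, IAD), (ORD, 33, 28, NRT)}
Projecting to dst, pid: {(IAD, 26), (IAD, 29), (IAD, 30), (IAD, 33), (NRT, 26), (NRT, 29), (NRT, 30), (NRT, 33)}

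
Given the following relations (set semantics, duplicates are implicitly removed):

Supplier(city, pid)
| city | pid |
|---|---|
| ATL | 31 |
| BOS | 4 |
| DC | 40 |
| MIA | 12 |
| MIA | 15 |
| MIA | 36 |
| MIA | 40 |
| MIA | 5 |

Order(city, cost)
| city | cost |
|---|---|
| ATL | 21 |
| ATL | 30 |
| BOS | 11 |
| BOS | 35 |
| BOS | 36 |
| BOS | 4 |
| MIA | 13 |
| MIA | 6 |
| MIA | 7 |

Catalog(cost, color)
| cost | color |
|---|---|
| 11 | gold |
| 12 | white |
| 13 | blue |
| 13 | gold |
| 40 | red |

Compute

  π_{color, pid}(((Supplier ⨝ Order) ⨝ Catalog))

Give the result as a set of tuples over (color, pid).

Supplier ⋈ Order (natural join on city): {(ATL, 31, 21), (ATL, 31, 30), (BOS, 4, 11), (BOS, 4, 35), (BOS, 4, 36), (BOS, 4, 4), (MIA, 12, 13), (MIA, 12, 6), (MIA, 12, 7), (MIA, 15, 13), (MIA, 15, 6), (MIA, 15, 7), (MIA, 36, 13), (MIA, 36, 6), (MIA, 36, 7), (MIA, 40, 13), (MIA, 40, 6), (MIA, 40, 7), (MIA, 5, 13), (MIA, 5, 6), (MIA, 5, 7)}
(Supplier ⨝ Order) ⋈ Catalog (natural join on cost): {(BOS, 4, 11, gold), (MIA, 12, 13, blue), (MIA, 12, 13, gold), (MIA, 15, 13, blue), (MIA, 15, 13, gold), (MIA, 36, 13, blue), (MIA, 36, 13, gold), (MIA, 40, 13, blue), (MIA, 40, 13, gold), (MIA, 5, 13, blue), (MIA, 5, 13, gold)}
π_{color, pid} gives {(blue, 12), (blue, 15), (blue, 36), (blue, 40), (blue, 5), (gold, 12), (gold, 15), (gold, 36), (gold, 4), (gold, 40), (gold, 5)}.

{(blue, 12), (blue, 15), (blue, 36), (blue, 40), (blue, 5), (gold, 12), (gold, 15), (gold, 36), (gold, 4), (gold, 40), (gold, 5)}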